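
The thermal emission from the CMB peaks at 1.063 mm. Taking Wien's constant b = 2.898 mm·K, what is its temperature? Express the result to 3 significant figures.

Wien's law gives T = b/λ_max = (2.898×10⁻³ m·K)/(1.063×10⁻³ m) = 2.73 K.

T ≈ 2.73 K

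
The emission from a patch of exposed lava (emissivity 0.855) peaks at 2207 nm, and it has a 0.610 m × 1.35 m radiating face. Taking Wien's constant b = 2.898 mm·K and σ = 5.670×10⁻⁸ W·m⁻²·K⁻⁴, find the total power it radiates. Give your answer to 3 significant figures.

Wien's law: T = b/λ_max = 2.898×10⁻³/2.207×10⁻⁶ = 1313.09 K.
Area A = 0.610 × 1.35 = 0.8235 m².
Then P = εσAT⁴ = 0.855×5.670×10⁻⁸×0.8235×(1313.09)⁴ = 1.19×10⁵ W.

P ≈ 1.19×10⁵ W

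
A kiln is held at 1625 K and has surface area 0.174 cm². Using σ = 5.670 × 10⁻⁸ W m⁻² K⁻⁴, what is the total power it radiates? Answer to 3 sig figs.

P ≈ 6.88 W

Area A = 0.174 cm² = 1.74×10⁻⁵ m².
P = σAT⁴ = 5.670×10⁻⁸ × 1.74×10⁻⁵ × (1625)⁴ = 6.88 W.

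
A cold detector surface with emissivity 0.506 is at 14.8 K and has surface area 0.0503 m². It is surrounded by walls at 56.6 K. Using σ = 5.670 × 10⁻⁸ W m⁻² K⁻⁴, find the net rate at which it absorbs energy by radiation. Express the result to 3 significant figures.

Area A = 0.0503 m².
Net radiated power P_net = εσA(T⁴ − T₀⁴) = 0.506×5.670×10⁻⁸×0.0503×(14.8⁴ − 56.6⁴).
T⁴ − T₀⁴ = 47978.5 − 1.02628×10⁷ = -1.02148×10⁷ K⁴, so P_net = -0.0147 W — negative, meaning a net gain of 0.0147 W.

Net gain ≈ 0.0147 W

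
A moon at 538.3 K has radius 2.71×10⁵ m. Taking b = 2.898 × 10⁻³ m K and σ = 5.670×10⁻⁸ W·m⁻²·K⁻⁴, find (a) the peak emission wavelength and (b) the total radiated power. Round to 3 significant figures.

λ_max ≈ 5.38 μm; P ≈ 4.39×10¹⁵ W

(a) λ_max = b/T = 2.898×10⁻³/538.3 = 5.384×10⁻⁶ m = 5.38 μm.
Surface area A = 4πR² = 4π(2.71×10⁵ m)² = 9.22887×10¹¹ m².
(b) P = σAT⁴ = 5.670×10⁻⁸×9.22887×10¹¹×(538.3)⁴ = 4.39×10¹⁵ W.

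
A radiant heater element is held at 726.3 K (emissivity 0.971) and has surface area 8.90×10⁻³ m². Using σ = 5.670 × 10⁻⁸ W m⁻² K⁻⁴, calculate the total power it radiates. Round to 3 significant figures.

P ≈ 136 W

Area A = 8.90×10⁻³ m².
P = εσAT⁴ = 0.971 × 5.670×10⁻⁸ × 8.90×10⁻³ × (726.3)⁴ = 136 W.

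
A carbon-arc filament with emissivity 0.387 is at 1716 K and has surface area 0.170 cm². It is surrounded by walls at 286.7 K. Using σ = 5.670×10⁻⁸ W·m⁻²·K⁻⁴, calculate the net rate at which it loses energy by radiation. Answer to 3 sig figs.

Net loss ≈ 3.23 W

Area A = 0.170 cm² = 1.70×10⁻⁵ m².
Net radiated power P_net = εσA(T⁴ − T₀⁴) = 0.387×5.670×10⁻⁸×1.70×10⁻⁵×(1716⁴ − 286.7⁴).
T⁴ − T₀⁴ = 8.67100×10¹² − 6.75633×10⁹ = 8.66424×10¹² K⁴, so P_net = 3.23 W.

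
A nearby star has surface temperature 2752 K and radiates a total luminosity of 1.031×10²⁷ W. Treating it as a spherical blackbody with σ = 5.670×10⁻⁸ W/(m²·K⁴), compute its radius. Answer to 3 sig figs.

R ≈ 5.02×10⁹ m

L = 4πR²σT⁴ ⇒ R = √(L/(4πσT⁴)).
σT⁴ = 3.25220×10⁶ W/m², so R = √(1.031×10²⁷/(4π×3.25220×10⁶)) = 5.02×10⁹ m.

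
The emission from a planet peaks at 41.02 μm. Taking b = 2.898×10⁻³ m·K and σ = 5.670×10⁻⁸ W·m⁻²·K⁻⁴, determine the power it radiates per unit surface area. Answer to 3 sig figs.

Wien's law: T = b/λ_max = 2.898×10⁻³/4.102×10⁻⁵ = 70.6485 K.
Then I = σT⁴ = 5.670×10⁻⁸×(70.6485)⁴ = 1.41 W/m².

I ≈ 1.41 W/m²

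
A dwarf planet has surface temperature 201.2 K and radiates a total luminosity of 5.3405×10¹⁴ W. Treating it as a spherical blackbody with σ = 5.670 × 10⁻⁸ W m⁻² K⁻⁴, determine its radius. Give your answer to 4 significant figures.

L = 4πR²σT⁴ ⇒ R = √(L/(4πσT⁴)).
σT⁴ = 92.9170 W/m², so R = √(5.3405×10¹⁴/(4π×92.9170)) = 6.763×10⁵ m.

R ≈ 6.763×10⁵ m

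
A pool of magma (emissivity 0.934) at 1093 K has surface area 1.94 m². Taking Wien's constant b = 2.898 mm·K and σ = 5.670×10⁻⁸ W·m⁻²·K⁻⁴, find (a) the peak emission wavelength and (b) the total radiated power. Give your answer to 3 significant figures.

(a) λ_max = b/T = 2.898×10⁻³/1093 = 2.651×10⁻⁶ m = 2.65 μm.
Area A = 1.94 m².
(b) P = εσAT⁴ = 0.934×5.670×10⁻⁸×1.94×(1093)⁴ = 1.47×10⁵ W.

λ_max ≈ 2.65 μm; P ≈ 1.47×10⁵ W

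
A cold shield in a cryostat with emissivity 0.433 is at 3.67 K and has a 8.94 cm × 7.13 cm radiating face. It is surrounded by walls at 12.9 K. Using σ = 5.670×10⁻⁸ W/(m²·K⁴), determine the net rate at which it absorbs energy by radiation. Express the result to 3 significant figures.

Net gain ≈ 4.31×10⁻⁶ W

Area A = 0.0894 × 0.0713 = 6.37422×10⁻³ m².
Net radiated power P_net = εσA(T⁴ − T₀⁴) = 0.433×5.670×10⁻⁸×6.37422×10⁻³×(3.67⁴ − 12.9⁴).
T⁴ − T₀⁴ = 181.411 − 27692.3 = -27510.9 K⁴, so P_net = -4.31×10⁻⁶ W — negative, meaning a net gain of 4.31×10⁻⁶ W.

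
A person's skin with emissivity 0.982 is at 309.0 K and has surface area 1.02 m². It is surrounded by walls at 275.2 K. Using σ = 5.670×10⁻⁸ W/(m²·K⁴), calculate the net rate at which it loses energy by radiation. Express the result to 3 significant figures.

Net loss ≈ 192 W

Area A = 1.02 m².
Net radiated power P_net = εσA(T⁴ − T₀⁴) = 0.982×5.670×10⁻⁸×1.02×(309.0⁴ − 275.2⁴).
T⁴ − T₀⁴ = 9.11662×10⁹ − 5.73580×10⁹ = 3.38082×10⁹ K⁴, so P_net = 192 W.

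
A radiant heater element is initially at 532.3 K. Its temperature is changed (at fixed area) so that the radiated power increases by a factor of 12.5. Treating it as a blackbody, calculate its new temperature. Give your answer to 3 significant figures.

P ∝ T⁴, so T₂/T₁ = (P₂/P₁)^(1/4) = (12.5)^(1/4) = 1.88030.
T₂ = 532.3 × 1.88030 = 1.00×10³ K.

T₂ ≈ 1.00×10³ K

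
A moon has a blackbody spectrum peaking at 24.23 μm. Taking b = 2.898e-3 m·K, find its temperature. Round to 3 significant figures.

T ≈ 120 K

Wien's law gives T = b/λ_max = (2.898×10⁻³ m·K)/(2.423×10⁻⁵ m) = 120 K.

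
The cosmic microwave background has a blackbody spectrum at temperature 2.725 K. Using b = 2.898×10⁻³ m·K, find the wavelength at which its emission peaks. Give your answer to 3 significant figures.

Wien's displacement law: λ_max = b/T = (2.898×10⁻³ m·K)/(2.725 K) = 1.063×10⁻³ m.
That is 1.06×10⁻³ m, in the microwave range.

λ_max ≈ 1.06×10⁻³ m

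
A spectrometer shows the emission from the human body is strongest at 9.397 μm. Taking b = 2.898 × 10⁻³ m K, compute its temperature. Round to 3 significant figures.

Wien's law gives T = b/λ_max = (2.898×10⁻³ m·K)/(9.397×10⁻⁶ m) = 308 K.

T ≈ 308 K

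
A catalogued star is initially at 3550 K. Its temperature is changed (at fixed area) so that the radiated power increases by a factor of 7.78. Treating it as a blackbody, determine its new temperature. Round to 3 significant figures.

T₂ ≈ 5.93×10³ K

P ∝ T⁴, so T₂/T₁ = (P₂/P₁)^(1/4) = (7.78)^(1/4) = 1.67011.
T₂ = 3550 × 1.67011 = 5.93×10³ K.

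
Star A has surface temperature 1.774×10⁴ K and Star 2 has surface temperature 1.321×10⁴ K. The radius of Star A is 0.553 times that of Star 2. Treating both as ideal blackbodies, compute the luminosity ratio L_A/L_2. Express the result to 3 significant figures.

L ∝ R²T⁴, so L_A/L_2 = (R_A/R_2)²(T_A/T_2)⁴ = (0.553)² × (1.774×10⁴/1.321×10⁴)⁴ = 0.305809 × 3.25239 = 0.995.

L_A/L_2 ≈ 0.995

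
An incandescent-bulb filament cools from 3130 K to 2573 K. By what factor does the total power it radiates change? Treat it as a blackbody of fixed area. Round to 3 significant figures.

P ∝ T⁴, so P₂/P₁ = (T₂/T₁)⁴ = (2573/3130)⁴ = (0.822045)⁴ = 0.457.

P₂/P₁ ≈ 0.457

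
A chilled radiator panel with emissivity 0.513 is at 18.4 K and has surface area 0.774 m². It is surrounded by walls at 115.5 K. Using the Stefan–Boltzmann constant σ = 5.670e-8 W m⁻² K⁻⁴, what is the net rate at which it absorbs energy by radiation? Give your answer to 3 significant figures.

Area A = 0.774 m².
Net radiated power P_net = εσA(T⁴ − T₀⁴) = 0.513×5.670×10⁻⁸×0.774×(18.4⁴ − 115.5⁴).
T⁴ − T₀⁴ = 1.14623×10⁵ − 1.77962×10⁸ = -1.77847×10⁸ K⁴, so P_net = -4.00 W — negative, meaning a net gain of 4.00 W.

Net gain ≈ 4.00 W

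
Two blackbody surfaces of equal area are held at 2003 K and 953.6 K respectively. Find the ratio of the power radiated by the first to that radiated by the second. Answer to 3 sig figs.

With equal areas, P₁/P₂ = (T₁/T₂)⁴ = (2003/953.6)⁴ = 19.5.

P₁/P₂ ≈ 19.5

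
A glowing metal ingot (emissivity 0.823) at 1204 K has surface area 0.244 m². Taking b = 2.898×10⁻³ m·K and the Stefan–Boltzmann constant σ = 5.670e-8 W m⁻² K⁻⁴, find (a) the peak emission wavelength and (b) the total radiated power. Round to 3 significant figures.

λ_max ≈ 2.41×10³ nm; P ≈ 2.39×10⁴ W

(a) λ_max = b/T = 2.898×10⁻³/1204 = 2.407×10⁻⁶ m = 2.41×10³ nm.
Area A = 0.244 m².
(b) P = εσAT⁴ = 0.823×5.670×10⁻⁸×0.244×(1204)⁴ = 2.39×10⁴ W.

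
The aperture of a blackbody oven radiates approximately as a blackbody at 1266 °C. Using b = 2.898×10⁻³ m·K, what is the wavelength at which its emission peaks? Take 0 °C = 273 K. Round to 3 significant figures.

λ_max ≈ 1.88×10³ nm

T = 1266 °C + 273 = 1539 K.
Wien's displacement law: λ_max = b/T = (2.898×10⁻³ m·K)/(1539 K) = 1.883×10⁻⁶ m.
That is 1.88×10³ nm, in the infrared range.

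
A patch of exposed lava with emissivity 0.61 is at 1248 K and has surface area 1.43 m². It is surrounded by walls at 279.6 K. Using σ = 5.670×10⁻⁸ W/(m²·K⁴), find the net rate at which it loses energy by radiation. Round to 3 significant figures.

Area A = 1.43 m².
Net radiated power P_net = εσA(T⁴ − T₀⁴) = 0.61×5.670×10⁻⁸×1.43×(1248⁴ − 279.6⁴).
T⁴ − T₀⁴ = 2.42582×10¹² − 6.11151×10⁹ = 2.41971×10¹² K⁴, so P_net = 1.20×10⁵ W.

Net loss ≈ 1.20×10⁵ W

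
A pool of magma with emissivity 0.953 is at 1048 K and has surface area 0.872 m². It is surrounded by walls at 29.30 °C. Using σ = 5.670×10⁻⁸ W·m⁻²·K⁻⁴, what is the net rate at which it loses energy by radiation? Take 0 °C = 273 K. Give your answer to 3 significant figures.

Surroundings: T = 29.30 °C + 273 = 302.30 K.
Area A = 0.872 m².
Net radiated power P_net = εσA(T⁴ − T₀⁴) = 0.953×5.670×10⁻⁸×0.872×(1048⁴ − 302.30⁴).
T⁴ − T₀⁴ = 1.20627×10¹² − 8.35127×10⁹ = 1.19792×10¹² K⁴, so P_net = 5.64×10⁴ W.

Net loss ≈ 5.64×10⁴ W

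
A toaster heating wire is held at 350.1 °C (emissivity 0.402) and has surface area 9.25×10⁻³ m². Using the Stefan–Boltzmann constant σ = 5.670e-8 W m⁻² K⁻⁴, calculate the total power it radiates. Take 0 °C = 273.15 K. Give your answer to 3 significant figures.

P ≈ 31.8 W

T = 350.1 °C + 273.15 = 623.25 K.
Area A = 9.25×10⁻³ m².
P = εσAT⁴ = 0.402 × 5.670×10⁻⁸ × 9.25×10⁻³ × (623.25)⁴ = 31.8 W.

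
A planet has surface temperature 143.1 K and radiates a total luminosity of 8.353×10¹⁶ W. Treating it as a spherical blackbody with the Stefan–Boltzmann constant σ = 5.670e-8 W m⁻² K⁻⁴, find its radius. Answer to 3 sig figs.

R ≈ 1.67×10⁷ m

L = 4πR²σT⁴ ⇒ R = √(L/(4πσT⁴)).
σT⁴ = 23.7762 W/m², so R = √(8.353×10¹⁶/(4π×23.7762)) = 1.67×10⁷ m.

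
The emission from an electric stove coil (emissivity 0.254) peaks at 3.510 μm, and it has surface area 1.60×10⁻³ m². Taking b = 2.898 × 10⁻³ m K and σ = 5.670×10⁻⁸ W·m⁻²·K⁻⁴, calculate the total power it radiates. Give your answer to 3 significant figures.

P ≈ 10.7 W

Wien's law: T = b/λ_max = 2.898×10⁻³/3.510×10⁻⁶ = 825.641 K.
Area A = 1.60×10⁻³ m².
Then P = εσAT⁴ = 0.254×5.670×10⁻⁸×1.60×10⁻³×(825.641)⁴ = 10.7 W.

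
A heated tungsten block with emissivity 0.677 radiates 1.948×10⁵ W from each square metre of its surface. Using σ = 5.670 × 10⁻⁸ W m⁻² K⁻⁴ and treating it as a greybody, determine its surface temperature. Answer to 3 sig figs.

I = εσT⁴, so T = (I/εσ)^(1/4) = (1.948×10⁵/(0.677×5.670×10⁻⁸))^(1/4) = 1.50×10³ K.

T ≈ 1.50×10³ K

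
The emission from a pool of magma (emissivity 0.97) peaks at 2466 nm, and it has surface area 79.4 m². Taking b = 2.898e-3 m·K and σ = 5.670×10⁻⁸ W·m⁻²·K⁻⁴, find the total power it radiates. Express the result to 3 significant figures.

P ≈ 8.33×10⁶ W

Wien's law: T = b/λ_max = 2.898×10⁻³/2.466×10⁻⁶ = 1175.18 K.
Area A = 79.4 m².
Then P = εσAT⁴ = 0.97×5.670×10⁻⁸×79.4×(1175.18)⁴ = 8.33×10⁶ W.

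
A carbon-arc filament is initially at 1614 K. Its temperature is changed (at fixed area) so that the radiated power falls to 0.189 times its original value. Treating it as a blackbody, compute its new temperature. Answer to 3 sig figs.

P ∝ T⁴, so T₂/T₁ = (P₂/P₁)^(1/4) = (0.189)^(1/4) = 0.659349.
T₂ = 1614 × 0.659349 = 1.06×10³ K.

T₂ ≈ 1.06×10³ K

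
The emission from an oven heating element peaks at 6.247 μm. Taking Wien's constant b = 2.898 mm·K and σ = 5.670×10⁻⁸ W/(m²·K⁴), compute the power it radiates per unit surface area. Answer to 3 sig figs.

I ≈ 2.63×10³ W/m²

Wien's law: T = b/λ_max = 2.898×10⁻³/6.247×10⁻⁶ = 463.903 K.
Then I = σT⁴ = 5.670×10⁻⁸×(463.903)⁴ = 2.63×10³ W/m².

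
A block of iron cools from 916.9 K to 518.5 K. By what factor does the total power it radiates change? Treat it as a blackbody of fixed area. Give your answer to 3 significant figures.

P₂/P₁ ≈ 0.102

P ∝ T⁴, so P₂/P₁ = (T₂/T₁)⁴ = (518.5/916.9)⁴ = (0.565492)⁴ = 0.102.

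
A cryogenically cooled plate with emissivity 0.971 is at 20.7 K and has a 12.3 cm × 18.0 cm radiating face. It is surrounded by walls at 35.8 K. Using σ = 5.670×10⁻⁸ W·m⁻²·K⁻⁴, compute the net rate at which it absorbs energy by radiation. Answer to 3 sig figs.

Net gain ≈ 1.78×10⁻³ W

Area A = 0.123 × 0.180 = 0.02214 m².
Net radiated power P_net = εσA(T⁴ − T₀⁴) = 0.971×5.670×10⁻⁸×0.02214×(20.7⁴ − 35.8⁴).
T⁴ − T₀⁴ = 1.83604×10⁵ − 1.64260×10⁶ = -1.45900×10⁶ K⁴, so P_net = -1.78×10⁻³ W — negative, meaning a net gain of 1.78×10⁻³ W.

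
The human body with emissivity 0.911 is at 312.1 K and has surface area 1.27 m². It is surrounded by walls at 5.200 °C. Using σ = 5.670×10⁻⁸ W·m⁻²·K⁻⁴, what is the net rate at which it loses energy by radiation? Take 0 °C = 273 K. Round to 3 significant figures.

Net loss ≈ 229 W

Surroundings: T = 5.200 °C + 273 = 278.200 K.
Area A = 1.27 m².
Net radiated power P_net = εσA(T⁴ − T₀⁴) = 0.911×5.670×10⁻⁸×1.27×(312.1⁴ − 278.200⁴).
T⁴ − T₀⁴ = 9.48801×10⁹ − 5.99002×10⁹ = 3.49799×10⁹ K⁴, so P_net = 229 W.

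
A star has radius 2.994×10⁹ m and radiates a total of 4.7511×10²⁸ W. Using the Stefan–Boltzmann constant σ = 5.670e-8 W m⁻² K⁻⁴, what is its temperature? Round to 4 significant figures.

Surface area A = 4πR² = 4π(2.994×10⁹ m)² = 1.12645×10²⁰ m².
P = σAT⁴ ⇒ T = (P/(σA))^(1/4) = (4.7511×10²⁸/(5.670×10⁻⁸×1.12645×10²⁰))^(1/4) = 9287 K.

T ≈ 9287 K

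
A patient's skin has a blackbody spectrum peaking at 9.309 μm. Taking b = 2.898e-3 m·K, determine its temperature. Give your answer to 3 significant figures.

T ≈ 311 K

Wien's law gives T = b/λ_max = (2.898×10⁻³ m·K)/(9.309×10⁻⁶ m) = 311 K.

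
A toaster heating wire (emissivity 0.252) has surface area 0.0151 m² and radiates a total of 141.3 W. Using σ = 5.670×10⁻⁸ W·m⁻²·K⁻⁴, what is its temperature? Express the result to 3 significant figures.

T ≈ 900 K

Area A = 0.0151 m².
P = εσAT⁴ ⇒ T = (P/(εσA))^(1/4) = (141.3/(0.252×5.670×10⁻⁸×0.0151))^(1/4) = 900 K.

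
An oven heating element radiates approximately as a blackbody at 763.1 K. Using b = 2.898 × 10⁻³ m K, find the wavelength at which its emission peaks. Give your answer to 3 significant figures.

Wien's displacement law: λ_max = b/T = (2.898×10⁻³ m·K)/(763.1 K) = 3.798×10⁻⁶ m.
That is 3.80 μm, in the infrared range.

λ_max ≈ 3.80 μm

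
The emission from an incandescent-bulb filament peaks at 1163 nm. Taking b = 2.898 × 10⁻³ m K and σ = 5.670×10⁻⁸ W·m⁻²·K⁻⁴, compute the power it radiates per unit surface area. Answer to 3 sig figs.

I ≈ 2.19×10⁶ W/m²

Wien's law: T = b/λ_max = 2.898×10⁻³/1.163×10⁻⁶ = 2491.83 K.
Then I = σT⁴ = 5.670×10⁻⁸×(2491.83)⁴ = 2.19×10⁶ W/m².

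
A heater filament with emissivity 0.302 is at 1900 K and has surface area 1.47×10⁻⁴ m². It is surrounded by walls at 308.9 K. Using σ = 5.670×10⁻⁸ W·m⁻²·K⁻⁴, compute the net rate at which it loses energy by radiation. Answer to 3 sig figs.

Area A = 1.47×10⁻⁴ m².
Net radiated power P_net = εσA(T⁴ − T₀⁴) = 0.302×5.670×10⁻⁸×1.47×10⁻⁴×(1900⁴ − 308.9⁴).
T⁴ − T₀⁴ = 1.30321×10¹³ − 9.10483×10⁹ = 1.30230×10¹³ K⁴, so P_net = 32.8 W.

Net loss ≈ 32.8 W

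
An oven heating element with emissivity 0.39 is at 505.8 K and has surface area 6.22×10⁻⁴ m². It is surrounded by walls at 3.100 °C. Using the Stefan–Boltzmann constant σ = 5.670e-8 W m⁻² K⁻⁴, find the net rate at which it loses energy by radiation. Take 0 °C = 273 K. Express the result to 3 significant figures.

Net loss ≈ 0.820 W

Surroundings: T = 3.100 °C + 273 = 276.100 K.
Area A = 6.22×10⁻⁴ m².
Net radiated power P_net = εσA(T⁴ − T₀⁴) = 0.39×5.670×10⁻⁸×6.22×10⁻⁴×(505.8⁴ − 276.100⁴).
T⁴ − T₀⁴ = 6.54509×10¹⁰ − 5.81120×10⁹ = 5.96397×10¹⁰ K⁴, so P_net = 0.820 W.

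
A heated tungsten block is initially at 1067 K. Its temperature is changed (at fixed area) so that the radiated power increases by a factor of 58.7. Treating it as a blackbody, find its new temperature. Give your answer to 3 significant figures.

P ∝ T⁴, so T₂/T₁ = (P₂/P₁)^(1/4) = (58.7)^(1/4) = 2.76796.
T₂ = 1067 × 2.76796 = 2.95×10³ K.

T₂ ≈ 2.95×10³ K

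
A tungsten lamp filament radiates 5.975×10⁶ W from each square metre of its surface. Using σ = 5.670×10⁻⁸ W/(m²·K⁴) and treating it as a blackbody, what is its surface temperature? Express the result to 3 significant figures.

I = σT⁴, so T = (I/σ)^(1/4) = (5.975×10⁶/(5.670×10⁻⁸))^(1/4) = 3.20×10³ K.

T ≈ 3.20×10³ K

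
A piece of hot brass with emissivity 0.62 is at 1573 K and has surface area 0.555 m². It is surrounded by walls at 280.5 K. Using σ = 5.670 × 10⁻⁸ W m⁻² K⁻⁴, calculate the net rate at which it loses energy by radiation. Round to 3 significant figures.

Net loss ≈ 1.19×10⁵ W

Area A = 0.555 m².
Net radiated power P_net = εσA(T⁴ − T₀⁴) = 0.62×5.670×10⁻⁸×0.555×(1573⁴ − 280.5⁴).
T⁴ − T₀⁴ = 6.12230×10¹² − 6.19058×10⁹ = 6.11611×10¹² K⁴, so P_net = 1.19×10⁵ W.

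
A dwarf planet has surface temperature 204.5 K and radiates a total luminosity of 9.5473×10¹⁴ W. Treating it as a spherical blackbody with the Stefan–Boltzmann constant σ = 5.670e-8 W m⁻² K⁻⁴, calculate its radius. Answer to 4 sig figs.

R ≈ 8.753×10⁵ m

L = 4πR²σT⁴ ⇒ R = √(L/(4πσT⁴)).
σT⁴ = 99.1645 W/m², so R = √(9.5473×10¹⁴/(4π×99.1645)) = 8.753×10⁵ m.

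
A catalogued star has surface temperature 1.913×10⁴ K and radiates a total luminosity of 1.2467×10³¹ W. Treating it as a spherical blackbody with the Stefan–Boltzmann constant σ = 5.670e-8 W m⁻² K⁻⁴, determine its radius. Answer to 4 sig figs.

R ≈ 1.143×10¹⁰ m

L = 4πR²σT⁴ ⇒ R = √(L/(4πσT⁴)).
σT⁴ = 7.59352×10⁹ W/m², so R = √(1.2467×10³¹/(4π×7.59352×10⁹)) = 1.143×10¹⁰ m.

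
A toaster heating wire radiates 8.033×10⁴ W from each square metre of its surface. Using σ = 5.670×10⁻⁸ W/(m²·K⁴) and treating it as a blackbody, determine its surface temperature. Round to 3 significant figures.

I = σT⁴, so T = (I/σ)^(1/4) = (8.033×10⁴/(5.670×10⁻⁸))^(1/4) = 1.09×10³ K.

T ≈ 1.09×10³ K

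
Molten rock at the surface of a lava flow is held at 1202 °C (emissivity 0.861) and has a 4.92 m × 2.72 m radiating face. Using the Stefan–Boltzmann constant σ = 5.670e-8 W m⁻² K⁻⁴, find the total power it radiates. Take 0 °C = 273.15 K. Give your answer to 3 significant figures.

T = 1202 °C + 273.15 = 1475.15 K.
Area A = 4.92 × 2.72 = 13.3824 m².
P = εσAT⁴ = 0.861 × 5.670×10⁻⁸ × 13.3824 × (1475.15)⁴ = 3.09×10⁶ W.

P ≈ 3.09×10⁶ W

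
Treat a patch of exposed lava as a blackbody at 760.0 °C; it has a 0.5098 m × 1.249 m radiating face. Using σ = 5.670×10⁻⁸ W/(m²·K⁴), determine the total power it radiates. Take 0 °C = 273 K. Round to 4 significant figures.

P ≈ 4.111×10⁴ W

T = 760.0 °C + 273 = 1033.0 K.
Area A = 0.5098 × 1.249 = 0.63674 m².
P = σAT⁴ = 5.670×10⁻⁸ × 0.63674 × (1033.0)⁴ = 4.111×10⁴ W.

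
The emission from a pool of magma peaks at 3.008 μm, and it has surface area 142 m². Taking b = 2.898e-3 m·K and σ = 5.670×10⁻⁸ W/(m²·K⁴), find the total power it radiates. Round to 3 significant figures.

P ≈ 6.94×10⁶ W

Wien's law: T = b/λ_max = 2.898×10⁻³/3.008×10⁻⁶ = 963.431 K.
Area A = 142 m².
Then P = σAT⁴ = 5.670×10⁻⁸×142×(963.431)⁴ = 6.94×10⁶ W.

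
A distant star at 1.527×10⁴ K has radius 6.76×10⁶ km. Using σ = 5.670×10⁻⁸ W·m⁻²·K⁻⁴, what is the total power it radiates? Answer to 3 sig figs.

Surface area A = 4πR² = 4π(6.76×10⁹ m)² = 5.74253×10²⁰ m².
P = σAT⁴ = 5.670×10⁻⁸ × 5.74253×10²⁰ × (1.527×10⁴)⁴ = 1.77×10³⁰ W.

P ≈ 1.77×10³⁰ W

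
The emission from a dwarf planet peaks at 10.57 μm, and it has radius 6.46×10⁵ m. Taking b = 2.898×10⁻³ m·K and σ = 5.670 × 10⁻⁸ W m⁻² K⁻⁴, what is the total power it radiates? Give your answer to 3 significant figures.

Wien's law: T = b/λ_max = 2.898×10⁻³/1.057×10⁻⁵ = 274.172 K.
Surface area A = 4πR² = 4π(6.46×10⁵ m)² = 5.24415×10¹² m².
Then P = σAT⁴ = 5.670×10⁻⁸×5.24415×10¹²×(274.172)⁴ = 1.68×10¹⁵ W.

P ≈ 1.68×10¹⁵ W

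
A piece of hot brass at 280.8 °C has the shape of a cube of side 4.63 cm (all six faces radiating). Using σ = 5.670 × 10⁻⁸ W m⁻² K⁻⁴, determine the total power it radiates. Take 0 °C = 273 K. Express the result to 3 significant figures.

T = 280.8 °C + 273 = 553.8 K.
Area A = 6s² = 6×(0.0463 m)² = 0.0128621 m².
P = σAT⁴ = 5.670×10⁻⁸ × 0.0128621 × (553.8)⁴ = 68.6 W.

P ≈ 68.6 W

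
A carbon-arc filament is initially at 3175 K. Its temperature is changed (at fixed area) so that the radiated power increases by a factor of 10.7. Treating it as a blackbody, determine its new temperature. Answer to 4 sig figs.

T₂ ≈ 5742 K

P ∝ T⁴, so T₂/T₁ = (P₂/P₁)^(1/4) = (10.7)^(1/4) = 1.80861.
T₂ = 3175 × 1.80861 = 5742 K.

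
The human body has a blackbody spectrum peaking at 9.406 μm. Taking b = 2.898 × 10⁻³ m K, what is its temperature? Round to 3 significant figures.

T ≈ 308 K

Wien's law gives T = b/λ_max = (2.898×10⁻³ m·K)/(9.406×10⁻⁶ m) = 308 K.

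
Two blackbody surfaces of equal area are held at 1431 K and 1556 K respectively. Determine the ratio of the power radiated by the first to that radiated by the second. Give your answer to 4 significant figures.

With equal areas, P₁/P₂ = (T₁/T₂)⁴ = (1431/1556)⁴ = 0.7154.

P₁/P₂ ≈ 0.7154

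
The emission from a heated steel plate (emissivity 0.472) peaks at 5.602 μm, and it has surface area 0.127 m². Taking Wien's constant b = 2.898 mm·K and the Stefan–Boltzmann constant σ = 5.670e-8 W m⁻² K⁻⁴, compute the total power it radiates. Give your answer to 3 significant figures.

Wien's law: T = b/λ_max = 2.898×10⁻³/5.602×10⁻⁶ = 517.315 K.
Area A = 0.127 m².
Then P = εσAT⁴ = 0.472×5.670×10⁻⁸×0.127×(517.315)⁴ = 243 W.

P ≈ 243 W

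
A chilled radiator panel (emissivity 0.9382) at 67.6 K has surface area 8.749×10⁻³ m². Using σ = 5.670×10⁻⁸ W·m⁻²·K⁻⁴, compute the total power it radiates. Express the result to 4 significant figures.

Area A = 8.749×10⁻³ m².
P = εσAT⁴ = 0.9382 × 5.670×10⁻⁸ × 8.749×10⁻³ × (67.6)⁴ = 9.719×10⁻³ W.

P ≈ 9.719×10⁻³ W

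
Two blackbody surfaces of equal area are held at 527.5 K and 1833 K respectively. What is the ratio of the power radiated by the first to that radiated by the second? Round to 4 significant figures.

P₁/P₂ ≈ 6.859×10⁻³

With equal areas, P₁/P₂ = (T₁/T₂)⁴ = (527.5/1833)⁴ = 6.859×10⁻³.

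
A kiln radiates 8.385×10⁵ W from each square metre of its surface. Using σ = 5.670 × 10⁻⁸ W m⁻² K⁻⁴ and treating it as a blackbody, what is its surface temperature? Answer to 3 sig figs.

T ≈ 1.96×10³ K

I = σT⁴, so T = (I/σ)^(1/4) = (8.385×10⁵/(5.670×10⁻⁸))^(1/4) = 1.96×10³ K.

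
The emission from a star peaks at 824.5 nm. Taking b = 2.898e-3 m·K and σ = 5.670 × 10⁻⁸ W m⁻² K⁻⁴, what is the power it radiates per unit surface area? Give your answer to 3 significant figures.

Wien's law: T = b/λ_max = 2.898×10⁻³/8.245×10⁻⁷ = 3514.86 K.
Then I = σT⁴ = 5.670×10⁻⁸×(3514.86)⁴ = 8.65×10⁶ W/m².

I ≈ 8.65×10⁶ W/m²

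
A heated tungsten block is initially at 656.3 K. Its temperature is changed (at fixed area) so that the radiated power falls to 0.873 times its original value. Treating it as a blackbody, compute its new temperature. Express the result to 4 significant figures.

T₂ ≈ 634.4 K

P ∝ T⁴, so T₂/T₁ = (P₂/P₁)^(1/4) = (0.873)^(1/4) = 0.966615.
T₂ = 656.3 × 0.966615 = 634.4 K.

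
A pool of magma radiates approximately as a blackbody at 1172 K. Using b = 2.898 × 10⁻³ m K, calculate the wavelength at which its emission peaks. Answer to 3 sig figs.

λ_max ≈ 2.47×10³ nm

Wien's displacement law: λ_max = b/T = (2.898×10⁻³ m·K)/(1172 K) = 2.473×10⁻⁶ m.
That is 2.47×10³ nm, in the infrared range.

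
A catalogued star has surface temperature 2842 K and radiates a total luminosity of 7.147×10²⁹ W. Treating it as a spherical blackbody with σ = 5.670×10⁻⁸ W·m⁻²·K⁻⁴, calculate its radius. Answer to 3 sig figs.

L = 4πR²σT⁴ ⇒ R = √(L/(4πσT⁴)).
σT⁴ = 3.69896×10⁶ W/m², so R = √(7.147×10²⁹/(4π×3.69896×10⁶)) = 1.24×10¹¹ m.

R ≈ 1.24×10¹¹ m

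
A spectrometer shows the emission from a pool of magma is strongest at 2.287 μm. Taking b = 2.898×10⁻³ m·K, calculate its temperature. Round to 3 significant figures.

Wien's law gives T = b/λ_max = (2.898×10⁻³ m·K)/(2.287×10⁻⁶ m) = 1.27×10³ K.

T ≈ 1.27×10³ K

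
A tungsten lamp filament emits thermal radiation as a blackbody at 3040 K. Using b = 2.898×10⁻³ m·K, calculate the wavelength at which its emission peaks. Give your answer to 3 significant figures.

λ_max ≈ 953 nm

Wien's displacement law: λ_max = b/T = (2.898×10⁻³ m·K)/(3040 K) = 9.533×10⁻⁷ m.
That is 953 nm, in the infrared range.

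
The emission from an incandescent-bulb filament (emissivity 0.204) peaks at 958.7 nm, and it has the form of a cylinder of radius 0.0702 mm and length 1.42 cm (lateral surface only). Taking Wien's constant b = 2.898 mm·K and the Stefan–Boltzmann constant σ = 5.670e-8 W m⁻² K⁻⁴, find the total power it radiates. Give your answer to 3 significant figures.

Wien's law: T = b/λ_max = 2.898×10⁻³/9.587×10⁻⁷ = 3022.84 K.
Lateral area A = 2πrL = 2π×7.02×10⁻⁵×0.0142 = 6.26333×10⁻⁶ m².
Then P = εσAT⁴ = 0.204×5.670×10⁻⁸×6.26333×10⁻⁶×(3022.84)⁴ = 6.05 W.

P ≈ 6.05 W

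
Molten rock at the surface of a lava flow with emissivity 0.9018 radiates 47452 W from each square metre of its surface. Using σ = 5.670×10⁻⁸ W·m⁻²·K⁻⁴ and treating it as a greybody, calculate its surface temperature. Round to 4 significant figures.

I = εσT⁴, so T = (I/εσ)^(1/4) = (47452/(0.9018×5.670×10⁻⁸))^(1/4) = 981.5 K.

T ≈ 981.5 K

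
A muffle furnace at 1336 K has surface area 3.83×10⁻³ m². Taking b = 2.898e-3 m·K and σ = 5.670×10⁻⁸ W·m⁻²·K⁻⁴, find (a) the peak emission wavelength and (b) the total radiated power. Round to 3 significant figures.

λ_max ≈ 2.17×10³ nm; P ≈ 692 W

(a) λ_max = b/T = 2.898×10⁻³/1336 = 2.169×10⁻⁶ m = 2.17×10³ nm.
Area A = 3.83×10⁻³ m².
(b) P = σAT⁴ = 5.670×10⁻⁸×3.83×10⁻³×(1336)⁴ = 692 W.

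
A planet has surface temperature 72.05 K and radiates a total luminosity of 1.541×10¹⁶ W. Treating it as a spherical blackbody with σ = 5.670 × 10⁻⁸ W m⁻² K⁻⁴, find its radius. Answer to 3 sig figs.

L = 4πR²σT⁴ ⇒ R = √(L/(4πσT⁴)).
σT⁴ = 1.52798 W/m², so R = √(1.541×10¹⁶/(4π×1.52798)) = 2.83×10⁷ m.

R ≈ 2.83×10⁷ m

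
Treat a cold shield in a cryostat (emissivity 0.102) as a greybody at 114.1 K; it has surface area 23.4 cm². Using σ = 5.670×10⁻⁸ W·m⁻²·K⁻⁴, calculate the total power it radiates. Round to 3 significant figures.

Area A = 23.4 cm² = 2.34×10⁻³ m².
P = εσAT⁴ = 0.102 × 5.670×10⁻⁸ × 2.34×10⁻³ × (114.1)⁴ = 2.29×10⁻³ W.

P ≈ 2.29×10⁻³ W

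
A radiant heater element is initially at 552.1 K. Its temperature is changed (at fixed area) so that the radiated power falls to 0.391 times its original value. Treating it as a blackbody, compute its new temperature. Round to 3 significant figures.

P ∝ T⁴, so T₂/T₁ = (P₂/P₁)^(1/4) = (0.391)^(1/4) = 0.790759.
T₂ = 552.1 × 0.790759 = 437 K.

T₂ ≈ 437 K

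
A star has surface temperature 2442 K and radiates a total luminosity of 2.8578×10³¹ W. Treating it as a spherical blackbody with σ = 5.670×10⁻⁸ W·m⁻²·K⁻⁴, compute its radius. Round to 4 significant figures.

R ≈ 1.062×10¹² m

L = 4πR²σT⁴ ⇒ R = √(L/(4πσT⁴)).
σT⁴ = 2.01635×10⁶ W/m², so R = √(2.8578×10³¹/(4π×2.01635×10⁶)) = 1.062×10¹² m.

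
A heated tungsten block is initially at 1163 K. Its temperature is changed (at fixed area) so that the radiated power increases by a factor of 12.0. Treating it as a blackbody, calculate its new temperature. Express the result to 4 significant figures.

P ∝ T⁴, so T₂/T₁ = (P₂/P₁)^(1/4) = (12.0)^(1/4) = 1.86121.
T₂ = 1163 × 1.86121 = 2165 K.

T₂ ≈ 2165 K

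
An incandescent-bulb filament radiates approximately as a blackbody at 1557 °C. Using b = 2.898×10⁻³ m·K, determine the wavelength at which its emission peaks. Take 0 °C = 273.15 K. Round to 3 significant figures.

T = 1557 °C + 273.15 = 1830.15 K.
Wien's displacement law: λ_max = b/T = (2.898×10⁻³ m·K)/(1830.15 K) = 1.583×10⁻⁶ m.
That is 1.58×10³ nm, in the infrared range.

λ_max ≈ 1.58×10³ nm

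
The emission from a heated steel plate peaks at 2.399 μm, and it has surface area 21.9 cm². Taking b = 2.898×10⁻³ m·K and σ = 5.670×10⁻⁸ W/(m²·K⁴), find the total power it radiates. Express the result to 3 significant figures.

Wien's law: T = b/λ_max = 2.898×10⁻³/2.399×10⁻⁶ = 1208.00 K.
Area A = 21.9 cm² = 2.19×10⁻³ m².
Then P = σAT⁴ = 5.670×10⁻⁸×2.19×10⁻³×(1208.00)⁴ = 264 W.

P ≈ 264 W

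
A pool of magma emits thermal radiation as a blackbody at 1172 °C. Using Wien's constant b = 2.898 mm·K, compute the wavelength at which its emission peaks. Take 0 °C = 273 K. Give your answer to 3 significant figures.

T = 1172 °C + 273 = 1445 K.
Wien's displacement law: λ_max = b/T = (2.898×10⁻³ m·K)/(1445 K) = 2.006×10⁻⁶ m.
That is 2.01×10³ nm, in the infrared range.

λ_max ≈ 2.01×10³ nm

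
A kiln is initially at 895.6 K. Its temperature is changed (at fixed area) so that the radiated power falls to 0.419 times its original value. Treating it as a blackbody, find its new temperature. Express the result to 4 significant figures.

P ∝ T⁴, so T₂/T₁ = (P₂/P₁)^(1/4) = (0.419)^(1/4) = 0.804551.
T₂ = 895.6 × 0.804551 = 720.6 K.

T₂ ≈ 720.6 K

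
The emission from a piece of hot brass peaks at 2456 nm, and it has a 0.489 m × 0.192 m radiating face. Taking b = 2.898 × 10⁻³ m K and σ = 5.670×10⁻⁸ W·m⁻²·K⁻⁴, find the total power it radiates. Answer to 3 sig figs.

P ≈ 1.03×10⁴ W

Wien's law: T = b/λ_max = 2.898×10⁻³/2.456×10⁻⁶ = 1179.97 K.
Area A = 0.489 × 0.192 = 0.093888 m².
Then P = σAT⁴ = 5.670×10⁻⁸×0.093888×(1179.97)⁴ = 1.03×10⁴ W.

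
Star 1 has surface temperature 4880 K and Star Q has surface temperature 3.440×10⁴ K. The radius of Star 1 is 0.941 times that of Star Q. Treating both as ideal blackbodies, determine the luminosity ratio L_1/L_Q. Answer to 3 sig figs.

L_1/L_Q ≈ 3.59×10⁻⁴

L ∝ R²T⁴, so L_1/L_Q = (R_1/R_Q)²(T_1/T_Q)⁴ = (0.941)² × (4880/3.440×10⁴)⁴ = 0.885481 × 4.04991×10⁻⁴ = 3.59×10⁻⁴.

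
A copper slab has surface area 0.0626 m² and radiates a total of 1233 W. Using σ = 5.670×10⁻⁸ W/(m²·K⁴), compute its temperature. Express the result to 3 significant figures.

T ≈ 768 K

Area A = 0.0626 m².
P = σAT⁴ ⇒ T = (P/(σA))^(1/4) = (1233/(5.670×10⁻⁸×0.0626))^(1/4) = 768 K.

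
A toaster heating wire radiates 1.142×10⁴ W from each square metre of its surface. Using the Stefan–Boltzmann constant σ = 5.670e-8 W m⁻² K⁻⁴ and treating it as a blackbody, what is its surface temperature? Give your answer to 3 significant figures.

T ≈ 670 K

I = σT⁴, so T = (I/σ)^(1/4) = (1.142×10⁴/(5.670×10⁻⁸))^(1/4) = 670 K.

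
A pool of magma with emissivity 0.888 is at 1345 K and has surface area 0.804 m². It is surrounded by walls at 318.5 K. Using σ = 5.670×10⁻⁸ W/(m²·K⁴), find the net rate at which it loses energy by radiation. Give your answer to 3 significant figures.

Area A = 0.804 m².
Net radiated power P_net = εσA(T⁴ − T₀⁴) = 0.888×5.670×10⁻⁸×0.804×(1345⁴ − 318.5⁴).
T⁴ − T₀⁴ = 3.27257×10¹² − 1.02905×10¹⁰ = 3.26228×10¹² K⁴, so P_net = 1.32×10⁵ W.

Net loss ≈ 1.32×10⁵ W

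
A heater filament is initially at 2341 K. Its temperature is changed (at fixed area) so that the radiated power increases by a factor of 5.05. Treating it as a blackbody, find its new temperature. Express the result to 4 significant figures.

T₂ ≈ 3509 K

P ∝ T⁴, so T₂/T₁ = (P₂/P₁)^(1/4) = (5.05)^(1/4) = 1.49907.
T₂ = 2341 × 1.49907 = 3509 K.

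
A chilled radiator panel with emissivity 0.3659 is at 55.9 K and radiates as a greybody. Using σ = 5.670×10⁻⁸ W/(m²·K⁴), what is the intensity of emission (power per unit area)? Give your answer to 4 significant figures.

Stefan–Boltzmann: I = εσT⁴ = 0.3659 × 5.670×10⁻⁸ × (55.9)⁴ = 0.2026 W/m².

I ≈ 0.2026 W/m²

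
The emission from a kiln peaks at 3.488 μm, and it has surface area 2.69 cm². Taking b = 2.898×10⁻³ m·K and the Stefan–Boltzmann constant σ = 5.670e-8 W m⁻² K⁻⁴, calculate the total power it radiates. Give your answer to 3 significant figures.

P ≈ 7.27 W

Wien's law: T = b/λ_max = 2.898×10⁻³/3.488×10⁻⁶ = 830.849 K.
Area A = 2.69 cm² = 2.69×10⁻⁴ m².
Then P = σAT⁴ = 5.670×10⁻⁸×2.69×10⁻⁴×(830.849)⁴ = 7.27 W.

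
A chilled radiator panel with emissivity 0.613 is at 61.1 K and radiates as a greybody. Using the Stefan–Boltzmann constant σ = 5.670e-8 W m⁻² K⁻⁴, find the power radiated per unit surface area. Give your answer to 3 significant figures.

Stefan–Boltzmann: I = εσT⁴ = 0.613 × 5.670×10⁻⁸ × (61.1)⁴ = 0.484 W/m².

I ≈ 0.484 W/m²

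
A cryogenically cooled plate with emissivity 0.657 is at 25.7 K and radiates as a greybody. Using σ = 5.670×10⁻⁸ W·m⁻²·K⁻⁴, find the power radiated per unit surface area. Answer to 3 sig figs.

I ≈ 0.0163 W/m²

Stefan–Boltzmann: I = εσT⁴ = 0.657 × 5.670×10⁻⁸ × (25.7)⁴ = 0.0163 W/m².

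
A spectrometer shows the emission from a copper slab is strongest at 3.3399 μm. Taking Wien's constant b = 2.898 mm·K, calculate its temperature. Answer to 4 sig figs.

Wien's law gives T = b/λ_max = (2.898×10⁻³ m·K)/(3.3399×10⁻⁶ m) = 867.7 K.

T ≈ 867.7 K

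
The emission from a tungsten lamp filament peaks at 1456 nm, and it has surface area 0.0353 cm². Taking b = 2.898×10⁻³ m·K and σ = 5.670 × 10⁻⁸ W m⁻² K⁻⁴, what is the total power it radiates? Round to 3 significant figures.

Wien's law: T = b/λ_max = 2.898×10⁻³/1.456×10⁻⁶ = 1990.38 K.
Area A = 0.0353 cm² = 3.53×10⁻⁶ m².
Then P = σAT⁴ = 5.670×10⁻⁸×3.53×10⁻⁶×(1990.38)⁴ = 3.14 W.

P ≈ 3.14 W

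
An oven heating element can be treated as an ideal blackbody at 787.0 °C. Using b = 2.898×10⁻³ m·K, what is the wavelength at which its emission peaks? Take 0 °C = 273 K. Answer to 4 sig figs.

T = 787.0 °C + 273 = 1060.0 K.
Wien's displacement law: λ_max = b/T = (2.898×10⁻³ m·K)/(1060.0 K) = 2.7340×10⁻⁶ m.
That is 2734 nm, in the infrared range.

λ_max ≈ 2734 nm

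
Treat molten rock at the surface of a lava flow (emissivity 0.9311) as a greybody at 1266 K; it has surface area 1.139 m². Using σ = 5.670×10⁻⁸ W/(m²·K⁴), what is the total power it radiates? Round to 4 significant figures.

Area A = 1.139 m².
P = εσAT⁴ = 0.9311 × 5.670×10⁻⁸ × 1.139 × (1266)⁴ = 1.545×10⁵ W.

P ≈ 1.545×10⁵ W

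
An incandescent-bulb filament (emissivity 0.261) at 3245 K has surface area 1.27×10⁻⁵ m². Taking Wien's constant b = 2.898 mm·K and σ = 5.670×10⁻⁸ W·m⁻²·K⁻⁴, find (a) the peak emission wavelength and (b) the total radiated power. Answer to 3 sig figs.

(a) λ_max = b/T = 2.898×10⁻³/3245 = 8.931×10⁻⁷ m = 0.893 μm.
Area A = 1.27×10⁻⁵ m².
(b) P = εσAT⁴ = 0.261×5.670×10⁻⁸×1.27×10⁻⁵×(3245)⁴ = 20.8 W.

λ_max ≈ 0.893 μm; P ≈ 20.8 W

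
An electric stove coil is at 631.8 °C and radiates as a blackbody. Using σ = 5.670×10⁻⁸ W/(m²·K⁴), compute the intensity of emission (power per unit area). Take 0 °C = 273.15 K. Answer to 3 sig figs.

I ≈ 3.80×10⁴ W/m²

T = 631.8 °C + 273.15 = 904.95 K.
Stefan–Boltzmann: I = σT⁴ = 5.670×10⁻⁸ × (904.95)⁴ = 3.80×10⁴ W/m².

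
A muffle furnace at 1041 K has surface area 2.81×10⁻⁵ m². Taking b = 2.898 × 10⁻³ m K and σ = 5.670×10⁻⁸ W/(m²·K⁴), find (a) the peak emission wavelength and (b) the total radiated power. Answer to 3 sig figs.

λ_max ≈ 2.78×10³ nm; P ≈ 1.87 W

(a) λ_max = b/T = 2.898×10⁻³/1041 = 2.784×10⁻⁶ m = 2.78×10³ nm.
Area A = 2.81×10⁻⁵ m².
(b) P = σAT⁴ = 5.670×10⁻⁸×2.81×10⁻⁵×(1041)⁴ = 1.87 W.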